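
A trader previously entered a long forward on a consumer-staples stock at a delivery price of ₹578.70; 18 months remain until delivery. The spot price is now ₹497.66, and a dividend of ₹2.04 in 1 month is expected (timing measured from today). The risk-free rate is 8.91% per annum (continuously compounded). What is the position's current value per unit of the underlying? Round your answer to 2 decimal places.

-₹10.67

PV(remaining dividends) I = 2.04·e^(−0.0891·1/12) = 2.0249
Current forward F = (S − I)·e^(rT) = (497.66 − 2.0249)·e^(0.0891·18/12) = 495.6351 × 1.142993 = 566.5074
Value (long) = (F − K)·e^(−rT) = (566.5074 − 578.70) × 0.874896 = -10.6673
Value = -₹10.67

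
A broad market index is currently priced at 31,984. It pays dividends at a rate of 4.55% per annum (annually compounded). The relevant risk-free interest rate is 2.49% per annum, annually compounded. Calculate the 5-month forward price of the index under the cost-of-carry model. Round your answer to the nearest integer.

31,720

F = S · (1+r)^T / (1+q)^T
= 31984 × 1.010301 / 1.018713 = 31984 × 0.991743
F = 31,720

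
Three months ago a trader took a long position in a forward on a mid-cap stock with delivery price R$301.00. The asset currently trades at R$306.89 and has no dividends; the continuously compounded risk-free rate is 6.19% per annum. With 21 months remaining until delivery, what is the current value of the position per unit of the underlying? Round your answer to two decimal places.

Current fair forward for the remaining 21 months: F = S·e^(r·T), r = 0.0619
F = 306.89 · e^(0.0619 × 21/12) = 306.89 × 1.114410 = 342.0013
Value of long forward = (F − K)·e^(−rT) = (342.0013 − 301.00) · e^(−0.0619·21/12)
= 41.0013 × 0.897336 = 36.79

R$36.79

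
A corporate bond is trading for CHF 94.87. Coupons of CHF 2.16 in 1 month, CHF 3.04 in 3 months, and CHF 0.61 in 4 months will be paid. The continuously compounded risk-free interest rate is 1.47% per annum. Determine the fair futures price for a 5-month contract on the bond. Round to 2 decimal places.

CHF 89.62

PV(coupons) I = 2.16·e^(−0.0147·1/12) + 3.04·e^(−0.0147·3/12) + 0.61·e^(−0.0147·4/12)
I = 2.1574 + 3.0288 + 0.6070 = 5.7932
F = (S − I)·e^(rT) = (94.87 − 5.7932) · e^(0.0147·5/12)
= 89.0768 · e^0.006125 = 89.0768 × 1.006144 = CHF 89.62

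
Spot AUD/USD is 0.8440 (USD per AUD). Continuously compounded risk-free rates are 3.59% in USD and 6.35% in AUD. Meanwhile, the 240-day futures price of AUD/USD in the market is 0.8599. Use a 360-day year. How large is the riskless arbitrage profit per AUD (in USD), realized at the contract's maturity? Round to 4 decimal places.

0.0313 per AUD (in USD)

Fair futures: F* = S·e^(carry·T), with carry = (r_USD − r_AUD) = 0.0359 − 0.0635 = -0.0276
F* = 0.8440 · e^(-0.0276 × 240/360) = 0.8440 · e^-0.018400 = 0.8440 × 0.981768 = 0.8286
Market 0.8599 > fair 0.8286: forward overpriced → cash-and-carry (buy spot, short the forward).
At maturity, profit = |F_mkt − F*| = |0.8599 − 0.8286| = 0.0313 per AUD (in USD)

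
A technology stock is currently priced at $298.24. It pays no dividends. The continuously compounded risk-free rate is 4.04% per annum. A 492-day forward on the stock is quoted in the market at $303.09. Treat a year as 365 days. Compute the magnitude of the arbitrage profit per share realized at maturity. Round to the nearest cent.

Fair forward: F* = S·e^(carry·T), with carry = r = 0.0404
F* = 298.24 · e^(0.0404 × 492/365) = 298.24 · e^0.054457 = 298.24 × 1.055967 = $314.9316
Market $303.09 < fair $314.9316: forward underpriced → reverse cash-and-carry (short spot, go long the forward).
At maturity, profit = |F_mkt − F*| = |303.09 − 314.9316| = $11.84 per share

$11.84 per share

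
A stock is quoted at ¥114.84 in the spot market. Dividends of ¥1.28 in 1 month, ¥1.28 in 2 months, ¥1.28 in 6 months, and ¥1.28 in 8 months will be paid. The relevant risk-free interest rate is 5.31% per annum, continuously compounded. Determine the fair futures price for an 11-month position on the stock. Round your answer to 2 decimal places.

¥115.29

PV(dividends) I = 1.28·e^(−0.0531·1/12) + 1.28·e^(−0.0531·2/12) + 1.28·e^(−0.0531·6/12) + 1.28·e^(−0.0531·8/12)
I = 1.2743 + 1.2687 + 1.2465 + 1.2355 = 5.0250
F = (S − I)·e^(rT) = (114.84 − 5.0250) · e^(0.0531·11/12)
= 109.8150 · e^0.048675 = 109.8150 × 1.049879 = ¥115.29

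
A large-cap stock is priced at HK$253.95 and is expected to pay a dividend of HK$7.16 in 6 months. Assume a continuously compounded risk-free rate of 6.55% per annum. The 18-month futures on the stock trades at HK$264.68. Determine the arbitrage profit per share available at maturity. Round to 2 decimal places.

HK$7.84 per share

PV(dividends) I = 7.16·e^(−0.0655·6/12) = 6.9293
Fair futures F* = (S − I)·e^(rT) = (253.95 − 6.9293)·e^0.098250 = 247.0207 × 1.103239 = 272.5229
Market HK$264.68 < fair 272.5229: forward underpriced → reverse cash-and-carry (short the stock, invest proceeds at r, pay the dividends, go long the forward).
Profit at T = |F_mkt − F*| = |264.68 − 272.5229| = HK$7.84 per share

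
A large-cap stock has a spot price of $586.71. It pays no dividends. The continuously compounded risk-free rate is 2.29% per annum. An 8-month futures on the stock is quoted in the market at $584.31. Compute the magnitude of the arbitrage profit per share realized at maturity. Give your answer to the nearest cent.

$11.43 per share

Fair futures: F* = S·e^(carry·T), with carry = r = 0.0229
F* = 586.71 · e^(0.0229 × 8/12) = 586.71 · e^0.015267 = 586.71 × 1.015384 = $595.7359
Market $584.31 < fair $595.7359: forward underpriced → reverse cash-and-carry (short spot, go long the forward).
At maturity, profit = |F_mkt − F*| = |584.31 − 595.7359| = $11.43 per share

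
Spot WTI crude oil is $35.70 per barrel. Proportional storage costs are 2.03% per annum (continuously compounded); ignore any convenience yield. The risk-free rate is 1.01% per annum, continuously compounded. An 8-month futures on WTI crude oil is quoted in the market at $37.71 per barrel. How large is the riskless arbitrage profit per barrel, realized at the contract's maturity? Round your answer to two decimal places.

$1.28 per barrel

Fair futures: F* = S·e^(carry·T), with carry = (r + u) = 0.0101 + 0.0203 = 0.0304
F* = 35.70 · e^(0.0304 × 8/12) = 35.70 · e^0.020267 = 35.70 × 1.020474 = $36.4309
Market $37.71 > fair $36.4309: forward overpriced → cash-and-carry (buy spot, short the forward).
At maturity, profit = |F_mkt − F*| = |37.71 − 36.4309| = $1.28 per barrel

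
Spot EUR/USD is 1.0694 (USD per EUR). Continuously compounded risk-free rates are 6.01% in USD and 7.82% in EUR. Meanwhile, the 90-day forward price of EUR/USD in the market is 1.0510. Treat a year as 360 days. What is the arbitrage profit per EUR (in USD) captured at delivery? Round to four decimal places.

0.0136 per EUR (in USD)

Fair forward: F* = S·e^(carry·T), with carry = (r_USD − r_EUR) = 0.0601 − 0.0782 = -0.0181
F* = 1.0694 · e^(-0.0181 × 90/360) = 1.0694 · e^-0.004525 = 1.0694 × 0.995485 = 1.0646
Market 1.0510 < fair 1.0646: forward underpriced → reverse cash-and-carry (short spot, go long the forward).
At maturity, profit = |F_mkt − F*| = |1.0510 − 1.0646| = 0.0136 per EUR (in USD)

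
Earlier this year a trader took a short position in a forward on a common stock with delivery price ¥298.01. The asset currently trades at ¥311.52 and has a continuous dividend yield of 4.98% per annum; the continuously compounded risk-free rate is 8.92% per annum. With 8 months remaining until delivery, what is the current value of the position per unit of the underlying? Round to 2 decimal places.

Current fair forward for the remaining 8 months: F = S·e^((r − q)·T), (r − q) = 0.0892 − 0.0498 = 0.0394
F = 311.52 · e^(0.0394 × 8/12) = 311.52 × 1.026615 = 319.8111
Value of long forward = (F − K)·e^(−rT) = (319.8111 − 298.01) · e^(−0.0892·8/12)
= 21.8011 × 0.942267 = 20.54
Short position value = −(long value) = -¥20.54

-¥20.54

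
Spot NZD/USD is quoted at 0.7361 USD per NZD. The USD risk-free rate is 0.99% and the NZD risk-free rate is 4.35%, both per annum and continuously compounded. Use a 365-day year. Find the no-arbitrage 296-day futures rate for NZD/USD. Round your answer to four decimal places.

0.7163

F = S·e^((r_USD − r_NZD)T) = 0.7361 · e^((0.0099 − 0.0435) × 296/365)
= 0.7361 · e^-0.027248 = 0.7361 × 0.973120
F = 0.7163 USD per NZD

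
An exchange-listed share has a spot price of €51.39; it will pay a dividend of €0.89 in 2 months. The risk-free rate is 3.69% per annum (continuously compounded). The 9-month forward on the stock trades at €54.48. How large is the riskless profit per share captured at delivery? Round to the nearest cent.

PV(dividends) I = 0.89·e^(−0.0369·2/12) = 0.8845
Fair forward F* = (S − I)·e^(rT) = (51.39 − 0.8845)·e^0.027675 = 50.5055 × 1.028062 = 51.9228
Market €54.48 > fair 51.9228: forward overpriced → cash-and-carry (borrow at r, buy the stock and collect the dividends, short the forward).
Profit at T = |F_mkt − F*| = |54.48 − 51.9228| = €2.56 per share

€2.56 per share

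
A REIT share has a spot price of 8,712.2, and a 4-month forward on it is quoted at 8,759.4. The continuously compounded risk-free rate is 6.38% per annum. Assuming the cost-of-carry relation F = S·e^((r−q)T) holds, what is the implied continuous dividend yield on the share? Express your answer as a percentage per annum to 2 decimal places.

4.76%

From F = S·e^((r−q)T): (r − q) = ln(F/S)/T
ln(8759.4/8712.2) = ln(1.005418) = 0.005403
(r − q) = 0.005403 / (4/12) = 0.016209
q = r − ln(F/S)/T = 0.0638 − 0.016209 = 0.047591
q = 4.76%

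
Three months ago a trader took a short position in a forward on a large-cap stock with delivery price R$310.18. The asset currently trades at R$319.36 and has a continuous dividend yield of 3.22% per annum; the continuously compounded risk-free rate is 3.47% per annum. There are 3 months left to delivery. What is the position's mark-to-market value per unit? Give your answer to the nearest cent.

Current fair forward for the remaining 3 months: F = S·e^((r − q)·T), (r − q) = 0.0347 − 0.0322 = 0.0025
F = 319.36 · e^(0.0025 × 3/12) = 319.36 × 1.000625 = 319.5596
Value of long forward = (F − K)·e^(−rT) = (319.5596 − 310.18) · e^(−0.0347·3/12)
= 9.3796 × 0.991363 = 9.30
Short position value = −(long value) = -R$9.30

-R$9.30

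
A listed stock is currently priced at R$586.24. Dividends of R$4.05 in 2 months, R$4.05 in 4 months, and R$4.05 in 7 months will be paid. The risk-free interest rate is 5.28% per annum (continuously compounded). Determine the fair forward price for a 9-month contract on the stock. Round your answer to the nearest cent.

R$597.52

PV(dividends) I = 4.05·e^(−0.0528·2/12) + 4.05·e^(−0.0528·4/12) + 4.05·e^(−0.0528·7/12)
I = 4.0145 + 3.9793 + 3.9272 = 11.9210
F = (S − I)·e^(rT) = (586.24 − 11.9210) · e^(0.0528·9/12)
= 574.3190 · e^0.039600 = 574.3190 × 1.040395 = R$597.52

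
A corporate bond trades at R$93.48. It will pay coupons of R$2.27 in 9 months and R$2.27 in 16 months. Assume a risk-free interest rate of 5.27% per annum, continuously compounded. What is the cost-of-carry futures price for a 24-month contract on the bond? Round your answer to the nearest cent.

PV(coupons) I = 2.27·e^(−0.0527·9/12) + 2.27·e^(−0.0527·16/12)
I = 2.1820 + 2.1160 = 4.2980
F = (S − I)·e^(rT) = (93.48 − 4.2980) · e^(0.0527·24/12)
= 89.1820 · e^0.105400 = 89.1820 × 1.111155 = R$99.10

R$99.10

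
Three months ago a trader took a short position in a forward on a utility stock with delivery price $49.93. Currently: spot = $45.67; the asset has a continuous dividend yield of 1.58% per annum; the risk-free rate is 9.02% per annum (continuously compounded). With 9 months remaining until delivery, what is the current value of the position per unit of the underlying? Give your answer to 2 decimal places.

$1.53

Current fair forward for the remaining 9 months: F = S·e^((r − q)·T), (r − q) = 0.0902 − 0.0158 = 0.0744
F = 45.67 · e^(0.0744 × 9/12) = 45.67 × 1.057386 = 48.2908
Value of long forward = (F − K)·e^(−rT) = (48.2908 − 49.93) · e^(−0.0902·9/12)
= -1.6392 × 0.934588 = -1.53
Short position value = −(long value) = $1.53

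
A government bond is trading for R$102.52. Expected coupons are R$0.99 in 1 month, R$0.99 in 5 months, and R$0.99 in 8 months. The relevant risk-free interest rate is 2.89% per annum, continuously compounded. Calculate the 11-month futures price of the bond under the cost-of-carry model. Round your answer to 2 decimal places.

PV(coupons) I = 0.99·e^(−0.0289·1/12) + 0.99·e^(−0.0289·5/12) + 0.99·e^(−0.0289·8/12)
I = 0.9876 + 0.9782 + 0.9711 = 2.9369
F = (S − I)·e^(rT) = (102.52 − 2.9369) · e^(0.0289·11/12)
= 99.5831 · e^0.026492 = 99.5831 × 1.026846 = R$102.26

R$102.26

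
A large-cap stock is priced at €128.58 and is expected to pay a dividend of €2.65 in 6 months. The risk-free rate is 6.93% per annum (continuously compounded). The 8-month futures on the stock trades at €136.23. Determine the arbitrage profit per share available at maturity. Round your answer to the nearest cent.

€4.25 per share

PV(dividends) I = 2.65·e^(−0.0693·6/12) = 2.5598
Fair futures F* = (S − I)·e^(rT) = (128.58 − 2.5598)·e^0.046200 = 126.0202 × 1.047284 = 131.9789
Market €136.23 > fair 131.9789: forward overpriced → cash-and-carry (borrow at r, buy the stock and collect the dividends, short the forward).
Profit at T = |F_mkt − F*| = |136.23 − 131.9789| = €4.25 per share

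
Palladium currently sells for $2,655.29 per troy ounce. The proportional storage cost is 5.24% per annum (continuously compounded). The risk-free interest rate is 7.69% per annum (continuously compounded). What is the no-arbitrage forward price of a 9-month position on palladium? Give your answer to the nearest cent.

Net carry = r + u − y = 0.0769 + 0.0524 − 0.0000 = 0.1293
F = S·e^((r+u−y)T) = 2655.29 · e^(0.1293 × 9/12) = 2655.29 · e^0.09697500
= 2655.29 × 1.10183283 = $2,925.69 per troy ounce

$2,925.69 per troy ounce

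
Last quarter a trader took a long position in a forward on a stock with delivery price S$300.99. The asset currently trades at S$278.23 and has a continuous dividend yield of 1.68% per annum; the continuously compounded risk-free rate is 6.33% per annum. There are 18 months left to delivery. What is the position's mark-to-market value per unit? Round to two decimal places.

Current fair forward for the remaining 18 months: F = S·e^((r − q)·T), (r − q) = 0.0633 − 0.0168 = 0.0465
F = 278.23 · e^(0.0465 × 18/12) = 278.23 × 1.072240 = 298.3293
Value of long forward = (F − K)·e^(−rT) = (298.3293 − 300.99) · e^(−0.0633·18/12)
= -2.6607 × 0.909418 = -2.42

-S$2.42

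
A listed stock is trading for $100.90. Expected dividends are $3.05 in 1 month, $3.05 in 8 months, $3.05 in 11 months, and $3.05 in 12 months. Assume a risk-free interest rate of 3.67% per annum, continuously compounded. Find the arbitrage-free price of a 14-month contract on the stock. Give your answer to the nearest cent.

$92.89

PV(dividends) I = 3.05·e^(−0.0367·1/12) + 3.05·e^(−0.0367·8/12) + 3.05·e^(−0.0367·11/12) + 3.05·e^(−0.0367·12/12)
I = 3.0407 + 2.9763 + 2.9491 + 2.9401 = 11.9062
F = (S − I)·e^(rT) = (100.90 − 11.9062) · e^(0.0367·14/12)
= 88.9938 · e^0.042817 = 88.9938 × 1.043747 = $92.89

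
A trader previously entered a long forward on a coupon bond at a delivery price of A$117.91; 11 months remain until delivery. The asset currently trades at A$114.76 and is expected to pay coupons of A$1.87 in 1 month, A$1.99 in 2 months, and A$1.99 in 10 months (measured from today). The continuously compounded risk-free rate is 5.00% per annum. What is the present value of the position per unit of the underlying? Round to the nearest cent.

PV(remaining coupons) I = 1.87·e^(−0.0500·1/12) + 1.99·e^(−0.0500·2/12) + 1.99·e^(−0.0500·10/12) = 5.7445
Current forward F = (S − I)·e^(rT) = (114.76 − 5.7445)·e^(0.0500·11/12) = 109.0155 × 1.046900 = 114.1283
Value (long) = (F − K)·e^(−rT) = (114.1283 − 117.91) × 0.955201 = -3.6123
Value = -A$3.61

-A$3.61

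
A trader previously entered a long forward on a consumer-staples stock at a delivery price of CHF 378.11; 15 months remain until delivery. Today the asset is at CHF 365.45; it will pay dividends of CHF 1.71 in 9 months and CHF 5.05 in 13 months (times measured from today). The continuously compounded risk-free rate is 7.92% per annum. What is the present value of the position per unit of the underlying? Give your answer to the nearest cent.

CHF 16.73

PV(remaining dividends) I = 1.71·e^(−0.0792·9/12) + 5.05·e^(−0.0792·13/12) = 6.2462
Current forward F = (S − I)·e^(rT) = (365.45 − 6.2462)·e^(0.0792·15/12) = 359.2038 × 1.104066 = 396.5847
Value (long) = (F − K)·e^(−rT) = (396.5847 − 378.11) × 0.905743 = 16.7333
Value = CHF 16.73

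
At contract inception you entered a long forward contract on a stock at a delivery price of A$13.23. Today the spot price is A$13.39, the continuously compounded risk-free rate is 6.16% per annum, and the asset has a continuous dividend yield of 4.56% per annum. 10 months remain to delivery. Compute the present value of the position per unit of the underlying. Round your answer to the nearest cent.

A$0.32

Current fair forward for the remaining 10 months: F = S·e^((r − q)·T), (r − q) = 0.0616 − 0.0456 = 0.0160
F = 13.39 · e^(0.0160 × 10/12) = 13.39 × 1.013423 = 13.5697
Value of long forward = (F − K)·e^(−rT) = (13.5697 − 13.23) · e^(−0.0616·10/12)
= 0.3397 × 0.949962 = 0.32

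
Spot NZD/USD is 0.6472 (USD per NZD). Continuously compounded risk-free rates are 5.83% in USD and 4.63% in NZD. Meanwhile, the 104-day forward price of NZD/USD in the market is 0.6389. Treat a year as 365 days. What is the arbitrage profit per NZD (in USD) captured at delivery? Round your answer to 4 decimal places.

Fair forward: F* = S·e^(carry·T), with carry = (r_USD − r_NZD) = 0.0583 − 0.0463 = 0.0120
F* = 0.6472 · e^(0.0120 × 104/365) = 0.6472 · e^0.003419 = 0.6472 × 1.003425 = 0.6494
Market 0.6389 < fair 0.6494: forward underpriced → reverse cash-and-carry (short spot, go long the forward).
At maturity, profit = |F_mkt − F*| = |0.6389 − 0.6494| = 0.0105 per NZD (in USD)

0.0105 per NZD (in USD)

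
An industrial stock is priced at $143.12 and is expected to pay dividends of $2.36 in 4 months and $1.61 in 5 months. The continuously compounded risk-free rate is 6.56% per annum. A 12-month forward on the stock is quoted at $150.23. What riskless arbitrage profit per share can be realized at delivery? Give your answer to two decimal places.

PV(dividends) I = 2.36·e^(−0.0656·4/12) + 1.61·e^(−0.0656·5/12) = 3.8755
Fair forward F* = (S − I)·e^(rT) = (143.12 − 3.8755)·e^0.065600 = 139.2445 × 1.067800 = 148.6853
Market $150.23 > fair 148.6853: forward overpriced → cash-and-carry (borrow at r, buy the stock and collect the dividends, short the forward).
Profit at T = |F_mkt − F*| = |150.23 − 148.6853| = $1.54 per share

$1.54 per share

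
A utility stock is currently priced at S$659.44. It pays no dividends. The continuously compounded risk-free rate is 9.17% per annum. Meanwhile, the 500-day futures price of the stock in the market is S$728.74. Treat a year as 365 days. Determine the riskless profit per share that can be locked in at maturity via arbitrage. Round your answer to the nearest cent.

S$18.96 per share

Fair futures: F* = S·e^(carry·T), with carry = r = 0.0917
F* = 659.44 · e^(0.0917 × 500/365) = 659.44 · e^0.125616 = 659.44 × 1.133847 = S$747.7041
Market S$728.74 < fair S$747.7041: forward underpriced → reverse cash-and-carry (short spot, go long the forward).
At maturity, profit = |F_mkt − F*| = |728.74 − 747.7041| = S$18.96 per share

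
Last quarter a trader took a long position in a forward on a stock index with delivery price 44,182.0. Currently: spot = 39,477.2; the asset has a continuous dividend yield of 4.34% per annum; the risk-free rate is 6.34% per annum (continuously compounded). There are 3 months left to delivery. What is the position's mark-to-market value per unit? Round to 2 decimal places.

Current fair forward for the remaining 3 months: F = S·e^((r − q)·T), (r − q) = 0.0634 − 0.0434 = 0.0200
F = 39477.2 · e^(0.0200 × 3/12) = 39477.2 × 1.00501252 = 39675.0803
Value of long forward = (F − K)·e^(−rT) = (39675.0803 − 44182.0) · e^(−0.0634·3/12)
= -4506.9197 × 0.98427495 = -4436.05

-4436.05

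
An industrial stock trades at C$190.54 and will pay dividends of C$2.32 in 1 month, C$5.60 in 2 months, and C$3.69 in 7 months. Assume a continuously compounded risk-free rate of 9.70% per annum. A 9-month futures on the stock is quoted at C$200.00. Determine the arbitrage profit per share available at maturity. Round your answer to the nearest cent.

C$7.23 per share

PV(dividends) I = 2.32·e^(−0.0970·1/12) + 5.60·e^(−0.0970·2/12) + 3.69·e^(−0.0970·7/12) = 11.2985
Fair futures F* = (S − I)·e^(rT) = (190.54 − 11.2985)·e^0.072750 = 179.2415 × 1.075462 = 192.7674
Market C$200.00 > fair 192.7674: forward overpriced → cash-and-carry (borrow at r, buy the stock and collect the dividends, short the forward).
Profit at T = |F_mkt − F*| = |200.00 − 192.7674| = C$7.23 per share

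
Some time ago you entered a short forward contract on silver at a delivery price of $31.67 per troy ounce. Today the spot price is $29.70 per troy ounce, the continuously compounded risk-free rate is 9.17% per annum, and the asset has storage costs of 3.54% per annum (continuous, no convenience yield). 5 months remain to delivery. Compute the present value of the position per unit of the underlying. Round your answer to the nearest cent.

Current fair forward for the remaining 5 months: F = S·e^((r + u)·T), (r + u) = 0.0917 + 0.0354 = 0.1271
F = 29.70 · e^(0.1271 × 5/12) = 29.70 × 1.054386 = 31.3153
Value of long forward = (F − K)·e^(−rT) = (31.3153 − 31.67) · e^(−0.0917·5/12)
= -0.3547 × 0.962512 = -0.34
Short position value = −(long value) = $0.34

$0.34 per troy ounce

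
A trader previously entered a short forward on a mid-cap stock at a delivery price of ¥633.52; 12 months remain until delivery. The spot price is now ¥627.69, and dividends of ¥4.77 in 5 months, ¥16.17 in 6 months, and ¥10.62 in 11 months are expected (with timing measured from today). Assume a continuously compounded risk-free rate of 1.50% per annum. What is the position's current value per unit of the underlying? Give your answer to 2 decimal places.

¥27.66

PV(remaining dividends) I = 4.77·e^(−0.0150·5/12) + 16.17·e^(−0.0150·6/12) + 10.62·e^(−0.0150·11/12) = 31.2644
Current forward F = (S − I)·e^(rT) = (627.69 − 31.2644)·e^(0.0150·12/12) = 596.4256 × 1.015113 = 605.4394
Value (long) = (F − K)·e^(−rT) = (605.4394 − 633.52) × 0.985112 = -27.6625
Short position value = −(long value) = ¥27.66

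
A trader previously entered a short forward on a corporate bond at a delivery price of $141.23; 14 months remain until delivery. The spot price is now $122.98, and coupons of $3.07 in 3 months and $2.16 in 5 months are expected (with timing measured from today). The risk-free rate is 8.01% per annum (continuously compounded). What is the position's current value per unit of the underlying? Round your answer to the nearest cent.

PV(remaining coupons) I = 3.07·e^(−0.0801·3/12) + 2.16·e^(−0.0801·5/12) = 5.0982
Current forward F = (S − I)·e^(rT) = (122.98 − 5.0982)·e^(0.0801·14/12) = 117.8818 × 1.097956 = 129.4290
Value (long) = (F − K)·e^(−rT) = (129.4290 − 141.23) × 0.910784 = -10.7482
Short position value = −(long value) = $10.75

$10.75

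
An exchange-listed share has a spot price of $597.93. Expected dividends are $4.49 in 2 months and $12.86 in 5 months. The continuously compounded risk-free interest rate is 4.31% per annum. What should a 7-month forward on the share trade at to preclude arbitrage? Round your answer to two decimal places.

PV(dividends) I = 4.49·e^(−0.0431·2/12) + 12.86·e^(−0.0431·5/12)
I = 4.4579 + 12.6311 = 17.0890
F = (S − I)·e^(rT) = (597.93 − 17.0890) · e^(0.0431·7/12)
= 580.8410 · e^0.025142 = 580.8410 × 1.025461 = $595.63

$595.63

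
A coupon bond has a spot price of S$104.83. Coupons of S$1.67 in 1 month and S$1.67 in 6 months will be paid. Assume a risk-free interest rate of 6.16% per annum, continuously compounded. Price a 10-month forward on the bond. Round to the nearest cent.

S$106.90

PV(coupons) I = 1.67·e^(−0.0616·1/12) + 1.67·e^(−0.0616·6/12)
I = 1.6614 + 1.6193 = 3.2807
F = (S − I)·e^(rT) = (104.83 − 3.2807) · e^(0.0616·10/12)
= 101.5493 · e^0.051333 = 101.5493 × 1.052673 = S$106.90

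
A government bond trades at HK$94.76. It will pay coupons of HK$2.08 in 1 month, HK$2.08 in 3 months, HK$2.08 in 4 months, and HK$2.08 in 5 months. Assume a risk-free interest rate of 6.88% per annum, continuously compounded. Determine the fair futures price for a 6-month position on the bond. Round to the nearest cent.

HK$89.62

PV(coupons) I = 2.08·e^(−0.0688·1/12) + 2.08·e^(−0.0688·3/12) + 2.08·e^(−0.0688·4/12) + 2.08·e^(−0.0688·5/12)
I = 2.0681 + 2.0445 + 2.0328 + 2.0212 = 8.1666
F = (S − I)·e^(rT) = (94.76 − 8.1666) · e^(0.0688·6/12)
= 86.5934 · e^0.034400 = 86.5934 × 1.034999 = HK$89.62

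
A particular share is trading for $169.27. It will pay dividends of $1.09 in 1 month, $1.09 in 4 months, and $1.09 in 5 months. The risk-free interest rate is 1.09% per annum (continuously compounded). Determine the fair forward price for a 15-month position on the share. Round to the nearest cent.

PV(dividends) I = 1.09·e^(−0.0109·1/12) + 1.09·e^(−0.0109·4/12) + 1.09·e^(−0.0109·5/12)
I = 1.0890 + 1.0860 + 1.0851 = 3.2601
F = (S − I)·e^(rT) = (169.27 − 3.2601) · e^(0.0109·15/12)
= 166.0099 · e^0.013625 = 166.0099 × 1.013718 = $168.29

$168.29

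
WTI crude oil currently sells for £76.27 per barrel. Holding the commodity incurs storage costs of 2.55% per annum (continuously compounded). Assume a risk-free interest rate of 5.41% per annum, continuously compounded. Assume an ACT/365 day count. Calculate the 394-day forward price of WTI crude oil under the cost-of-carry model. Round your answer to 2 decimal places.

£83.11 per barrel

Net carry = r + u − y = 0.0541 + 0.0255 − 0.0000 = 0.0796
F = S·e^((r+u−y)T) = 76.27 · e^(0.0796 × 394/365) = 76.27 · e^0.085924
= 76.27 × 1.089724 = £83.11 per barrel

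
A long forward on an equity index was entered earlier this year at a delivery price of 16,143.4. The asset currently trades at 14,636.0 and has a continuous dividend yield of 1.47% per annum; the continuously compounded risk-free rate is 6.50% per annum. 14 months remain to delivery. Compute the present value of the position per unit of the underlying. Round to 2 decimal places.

Current fair forward for the remaining 14 months: F = S·e^((r − q)·T), (r − q) = 0.0650 − 0.0147 = 0.0503
F = 14636.0 · e^(0.0503 × 14/12) = 14636.0 × 1.06043938 = 15520.5908
Value of long forward = (F − K)·e^(−rT) = (15520.5908 − 16143.4) · e^(−0.0650·14/12)
= -622.8092 × 0.92697069 = -577.33

-577.33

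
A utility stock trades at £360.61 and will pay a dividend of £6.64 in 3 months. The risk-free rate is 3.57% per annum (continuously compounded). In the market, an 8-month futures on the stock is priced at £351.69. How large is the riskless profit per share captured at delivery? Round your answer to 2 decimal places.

PV(dividends) I = 6.64·e^(−0.0357·3/12) = 6.5810
Fair futures F* = (S − I)·e^(rT) = (360.61 − 6.5810)·e^0.023800 = 354.0290 × 1.024085 = 362.5558
Market £351.69 < fair 362.5558: forward underpriced → reverse cash-and-carry (short the stock, invest proceeds at r, pay the dividends, go long the forward).
Profit at T = |F_mkt − F*| = |351.69 − 362.5558| = £10.87 per share

£10.87 per share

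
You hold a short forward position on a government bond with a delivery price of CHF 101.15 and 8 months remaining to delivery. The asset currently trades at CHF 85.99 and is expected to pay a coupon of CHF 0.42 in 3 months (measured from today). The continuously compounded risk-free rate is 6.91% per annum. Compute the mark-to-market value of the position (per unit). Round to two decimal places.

CHF 11.02

PV(remaining coupons) I = 0.42·e^(−0.0691·3/12) = 0.4128
Current forward F = (S − I)·e^(rT) = (85.99 − 0.4128)·e^(0.0691·8/12) = 85.5772 × 1.047144 = 89.6117
Value (long) = (F − K)·e^(−rT) = (89.6117 − 101.15) × 0.954978 = -11.0188
Short position value = −(long value) = CHF 11.02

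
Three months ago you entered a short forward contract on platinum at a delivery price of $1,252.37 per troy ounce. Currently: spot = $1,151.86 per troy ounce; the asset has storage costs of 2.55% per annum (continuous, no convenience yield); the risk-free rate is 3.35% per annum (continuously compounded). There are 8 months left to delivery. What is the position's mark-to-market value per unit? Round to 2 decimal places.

Current fair forward for the remaining 8 months: F = S·e^((r + u)·T), (r + u) = 0.0335 + 0.0255 = 0.0590
F = 1151.86 · e^(0.0590 × 8/12) = 1151.86 × 1.04011713 = 1198.0693
Value of long forward = (F − K)·e^(−rT) = (1198.0693 − 1252.37) · e^(−0.0335·8/12)
= -54.3007 × 0.97791421 = -53.10
Short position value = −(long value) = $53.10

$53.10 per troy ounce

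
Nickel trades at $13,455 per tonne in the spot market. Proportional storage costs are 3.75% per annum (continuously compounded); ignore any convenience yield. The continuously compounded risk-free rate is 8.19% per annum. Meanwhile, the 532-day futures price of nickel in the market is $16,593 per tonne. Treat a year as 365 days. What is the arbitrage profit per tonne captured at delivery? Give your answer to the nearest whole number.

$580 per tonne

Fair futures: F* = S·e^(carry·T), with carry = (r + u) = 0.0819 + 0.0375 = 0.1194
F* = 13455 · e^(0.1194 × 532/365) = 13455 · e^0.174030 = 13455 × 1.190091 = $16012.6744
Market $16593 > fair $16012.6744: forward overpriced → cash-and-carry (buy spot, short the forward).
At maturity, profit = |F_mkt − F*| = |16593 − 16012.6744| = $580 per tonne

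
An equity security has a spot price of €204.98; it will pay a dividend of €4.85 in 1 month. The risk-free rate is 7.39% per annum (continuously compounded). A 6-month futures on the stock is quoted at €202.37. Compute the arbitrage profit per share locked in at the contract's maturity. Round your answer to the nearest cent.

€5.32 per share

PV(dividends) I = 4.85·e^(−0.0739·1/12) = 4.8202
Fair futures F* = (S − I)·e^(rT) = (204.98 − 4.8202)·e^0.036950 = 200.1598 × 1.037641 = 207.6940
Market €202.37 < fair 207.6940: forward underpriced → reverse cash-and-carry (short the stock, invest proceeds at r, pay the dividends, go long the forward).
Profit at T = |F_mkt − F*| = |202.37 − 207.6940| = €5.32 per share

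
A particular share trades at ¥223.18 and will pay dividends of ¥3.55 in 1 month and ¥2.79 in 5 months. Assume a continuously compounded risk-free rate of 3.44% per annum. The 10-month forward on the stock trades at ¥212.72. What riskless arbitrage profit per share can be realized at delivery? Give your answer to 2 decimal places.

¥10.48 per share

PV(dividends) I = 3.55·e^(−0.0344·1/12) + 2.79·e^(−0.0344·5/12) = 6.2901
Fair forward F* = (S − I)·e^(rT) = (223.18 − 6.2901)·e^0.028667 = 216.8899 × 1.029082 = 223.1975
Market ¥212.72 < fair 223.1975: forward underpriced → reverse cash-and-carry (short the stock, invest proceeds at r, pay the dividends, go long the forward).
Profit at T = |F_mkt − F*| = |212.72 − 223.1975| = ¥10.48 per share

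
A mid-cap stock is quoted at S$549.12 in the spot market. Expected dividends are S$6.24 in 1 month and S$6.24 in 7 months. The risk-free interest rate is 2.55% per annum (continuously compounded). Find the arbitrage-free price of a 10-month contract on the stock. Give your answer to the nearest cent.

PV(dividends) I = 6.24·e^(−0.0255·1/12) + 6.24·e^(−0.0255·7/12)
I = 6.2268 + 6.1479 = 12.3747
F = (S − I)·e^(rT) = (549.12 − 12.3747) · e^(0.0255·10/12)
= 536.7453 · e^0.021250 = 536.7453 × 1.021477 = S$548.27

S$548.27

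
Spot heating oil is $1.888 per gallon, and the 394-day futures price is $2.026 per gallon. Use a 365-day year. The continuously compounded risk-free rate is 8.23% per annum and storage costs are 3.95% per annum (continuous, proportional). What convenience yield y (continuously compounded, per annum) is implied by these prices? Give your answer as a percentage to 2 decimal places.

F = S·e^((r+u−y)T) ⇒ (r+u−y) = ln(F/S)/T
ln(2.026/1.888) = 0.070545; /T ⇒ 0.065353
y = r + u − ln(F/S)/T = 0.0823 + 0.0395 − 0.065353 = 0.056447
y = 5.64%

5.64%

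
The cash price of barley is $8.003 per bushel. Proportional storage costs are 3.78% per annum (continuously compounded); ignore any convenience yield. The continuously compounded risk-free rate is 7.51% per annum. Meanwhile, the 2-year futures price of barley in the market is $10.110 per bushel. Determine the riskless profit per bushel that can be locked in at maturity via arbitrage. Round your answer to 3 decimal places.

Fair futures: F* = S·e^(carry·T), with carry = (r + u) = 0.0751 + 0.0378 = 0.1129
F* = 8.003 · e^(0.1129 × 2) = 8.003 · e^0.225800 = 8.003 × 1.253325 = $10.0304
Market $10.110 > fair $10.0304: forward overpriced → cash-and-carry (buy spot, short the forward).
At maturity, profit = |F_mkt − F*| = |10.110 − 10.0304| = $0.080 per bushel

$0.080 per bushel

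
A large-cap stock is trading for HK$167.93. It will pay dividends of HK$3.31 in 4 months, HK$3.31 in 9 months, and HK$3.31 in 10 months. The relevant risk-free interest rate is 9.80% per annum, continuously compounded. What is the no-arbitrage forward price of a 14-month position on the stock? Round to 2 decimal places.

PV(dividends) I = 3.31·e^(−0.0980·4/12) + 3.31·e^(−0.0980·9/12) + 3.31·e^(−0.0980·10/12)
I = 3.2036 + 3.0754 + 3.0504 = 9.3294
F = (S − I)·e^(rT) = (167.93 − 9.3294) · e^(0.0980·14/12)
= 158.6006 · e^0.114333 = 158.6006 × 1.121125 = HK$177.81

HK$177.81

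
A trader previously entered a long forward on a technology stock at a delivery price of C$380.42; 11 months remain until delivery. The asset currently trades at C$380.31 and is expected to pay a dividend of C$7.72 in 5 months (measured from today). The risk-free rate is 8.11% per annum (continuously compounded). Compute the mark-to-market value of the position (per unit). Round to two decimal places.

PV(remaining dividends) I = 7.72·e^(−0.0811·5/12) = 7.4635
Current forward F = (S − I)·e^(rT) = (380.31 − 7.4635)·e^(0.0811·11/12) = 372.8465 × 1.077175 = 401.6209
Value (long) = (F − K)·e^(−rT) = (401.6209 − 380.42) × 0.928354 = 19.6819
Value = C$19.68

C$19.68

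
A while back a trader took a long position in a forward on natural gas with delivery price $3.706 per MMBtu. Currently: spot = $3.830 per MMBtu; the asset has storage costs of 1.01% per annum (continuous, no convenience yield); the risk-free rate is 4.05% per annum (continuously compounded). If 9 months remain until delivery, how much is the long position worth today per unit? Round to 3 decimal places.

Current fair forward for the remaining 9 months: F = S·e^((r + u)·T), (r + u) = 0.0405 + 0.0101 = 0.0506
F = 3.830 · e^(0.0506 × 9/12) = 3.830 × 1.038679 = 3.9781
Value of long forward = (F − K)·e^(−rT) = (3.9781 − 3.706) · e^(−0.0405·9/12)
= 0.2721 × 0.970082 = 0.264

$0.264 per MMBtu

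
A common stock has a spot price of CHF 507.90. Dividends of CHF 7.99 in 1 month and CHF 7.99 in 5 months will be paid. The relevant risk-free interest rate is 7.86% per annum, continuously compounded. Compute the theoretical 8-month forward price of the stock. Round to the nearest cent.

CHF 518.71

PV(dividends) I = 7.99·e^(−0.0786·1/12) + 7.99·e^(−0.0786·5/12)
I = 7.9378 + 7.7326 = 15.6704
F = (S − I)·e^(rT) = (507.90 − 15.6704) · e^(0.0786·8/12)
= 492.2296 · e^0.052400 = 492.2296 × 1.053797 = CHF 518.71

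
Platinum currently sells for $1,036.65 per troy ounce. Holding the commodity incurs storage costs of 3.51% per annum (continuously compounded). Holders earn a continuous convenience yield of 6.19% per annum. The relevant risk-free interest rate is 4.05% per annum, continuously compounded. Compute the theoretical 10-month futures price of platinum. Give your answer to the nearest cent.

$1,048.55 per troy ounce

Net carry = r + u − y = 0.0405 + 0.0351 − 0.0619 = 0.0137
F = S·e^((r+u−y)T) = 1036.65 · e^(0.0137 × 10/12) = 1036.65 · e^0.01141667
= 1036.65 × 1.01148209 = $1,048.55 per troy ounce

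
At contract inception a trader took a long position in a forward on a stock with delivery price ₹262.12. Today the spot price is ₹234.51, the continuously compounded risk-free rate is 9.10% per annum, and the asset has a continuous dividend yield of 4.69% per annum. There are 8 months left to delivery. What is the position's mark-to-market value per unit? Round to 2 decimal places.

Current fair forward for the remaining 8 months: F = S·e^((r − q)·T), (r − q) = 0.0910 − 0.0469 = 0.0441
F = 234.51 · e^(0.0441 × 8/12) = 234.51 × 1.029836 = 241.5068
Value of long forward = (F − K)·e^(−rT) = (241.5068 − 262.12) · e^(−0.0910·8/12)
= -20.6132 × 0.941137 = -19.40

-₹19.40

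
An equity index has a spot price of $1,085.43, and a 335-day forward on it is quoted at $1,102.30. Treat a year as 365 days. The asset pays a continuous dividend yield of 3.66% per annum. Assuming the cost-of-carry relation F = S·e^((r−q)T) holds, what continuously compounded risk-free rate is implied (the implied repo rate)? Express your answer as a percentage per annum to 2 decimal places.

From F = S·e^((r−q)T): (r − q) = ln(F/S)/T
ln(1102.30/1085.43) = ln(1.015542) = 0.015422
(r − q) = 0.015422 / (335/365) = 0.016803
r = ln(F/S)/T + q = 0.016803 + 0.0366 = 0.053403
r = 5.34%

5.34%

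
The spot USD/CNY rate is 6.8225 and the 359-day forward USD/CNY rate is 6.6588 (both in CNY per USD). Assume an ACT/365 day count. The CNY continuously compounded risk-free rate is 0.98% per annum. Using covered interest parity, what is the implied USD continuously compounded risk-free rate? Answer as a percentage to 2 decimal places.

3.45%

F = S·e^((r_CNY − r_USD)T) ⇒ r_USD = r_CNY − ln(F/S)/T
ln(6.6588/6.8225) = -0.024287; /(359/365) = -0.024693
r_USD = 0.0098 + 0.024693 = 0.034493
r_USD = 3.45%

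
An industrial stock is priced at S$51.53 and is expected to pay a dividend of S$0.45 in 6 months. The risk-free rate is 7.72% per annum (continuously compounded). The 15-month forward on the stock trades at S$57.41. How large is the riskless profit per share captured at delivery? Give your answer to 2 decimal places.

S$1.14 per share

PV(dividends) I = 0.45·e^(−0.0772·6/12) = 0.4330
Fair forward F* = (S − I)·e^(rT) = (51.53 − 0.4330)·e^0.096500 = 51.0970 × 1.101310 = 56.2736
Market S$57.41 > fair 56.2736: forward overpriced → cash-and-carry (borrow at r, buy the stock and collect the dividends, short the forward).
Profit at T = |F_mkt − F*| = |57.41 − 56.2736| = S$1.14 per share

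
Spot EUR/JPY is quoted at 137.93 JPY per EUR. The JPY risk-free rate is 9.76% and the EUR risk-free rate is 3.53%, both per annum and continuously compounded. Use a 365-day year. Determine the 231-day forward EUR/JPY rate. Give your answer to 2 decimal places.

143.48

F = S·e^((r_JPY − r_EUR)T) = 137.93 · e^((0.0976 − 0.0353) × 231/365)
= 137.93 · e^0.039428 = 137.93 × 1.040216
F = 143.48 JPY per EUR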